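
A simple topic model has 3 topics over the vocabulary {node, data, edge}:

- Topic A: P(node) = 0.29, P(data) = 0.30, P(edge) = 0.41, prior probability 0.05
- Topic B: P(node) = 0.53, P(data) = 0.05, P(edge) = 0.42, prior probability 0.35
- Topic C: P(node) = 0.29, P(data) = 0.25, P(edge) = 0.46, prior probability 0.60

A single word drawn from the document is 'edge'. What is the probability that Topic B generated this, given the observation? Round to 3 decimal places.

Posterior ∝ prior × likelihood, so P(k | x) ∝ π_k f_k(x); normalise over all components.
Component likelihoods at x = 'edge':
  f_A = 0.41
  f_B = 0.42
  f_C = 0.46
Multiply by the mixture weights:
  π_A·f_A = 0.05 × 0.41 = 0.0205
  π_B·f_B = 0.35 × 0.42 = 0.147
  π_C·f_C = 0.60 × 0.46 = 0.276
Denominator: 0.0205 + 0.147 + 0.276 = 0.4435
Responsibility of Topic B: 0.147 / 0.4435 ≈ 0.331

0.331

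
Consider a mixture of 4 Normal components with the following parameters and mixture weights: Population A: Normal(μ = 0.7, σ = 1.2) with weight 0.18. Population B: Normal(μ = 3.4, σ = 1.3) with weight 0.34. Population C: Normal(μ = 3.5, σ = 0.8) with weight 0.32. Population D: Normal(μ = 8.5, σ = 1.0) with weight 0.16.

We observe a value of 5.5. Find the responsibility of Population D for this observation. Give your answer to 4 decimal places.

Apply Bayes' rule: the posterior for each component is proportional to its prior times its likelihood at x.
Component likelihoods at x = 5.5:
  p_A = (1/(1.2·√(2π)))·exp(−(5.5−0.7)²/(2·1.2²)) = 0.332452·exp(-8.00000) = 0.000111525
  p_B = (1/(1.3·√(2π)))·exp(−(5.5−3.4)²/(2·1.3²)) = 0.306879·exp(-1.30473) = 0.0832392
  p_C = (1/(0.8·√(2π)))·exp(−(5.5−3.5)²/(2·0.8²)) = 0.498678·exp(-3.12500) = 0.0219104
  p_D = (1/(1.0·√(2π)))·exp(−(5.5−8.5)²/(2·1.0²)) = 0.398942·exp(-4.50000) = 0.00443185
Unnormalised posteriors:
  π_A·p_A = 0.18 × 0.000111525 = 2.00745e-05
  π_B·p_B = 0.34 × 0.0832392 = 0.0283013
  π_C·p_C = 0.32 × 0.0219104 = 0.00701132
  π_D·p_D = 0.16 × 0.00443185 = 0.000709096
Marginal: 2.00745e-05 + 0.0283013 + 0.00701132 + 0.000709096 = 0.0360418
P(Population D | data) = 0.000709096 / 0.0360418 ≈ 0.0197

0.0197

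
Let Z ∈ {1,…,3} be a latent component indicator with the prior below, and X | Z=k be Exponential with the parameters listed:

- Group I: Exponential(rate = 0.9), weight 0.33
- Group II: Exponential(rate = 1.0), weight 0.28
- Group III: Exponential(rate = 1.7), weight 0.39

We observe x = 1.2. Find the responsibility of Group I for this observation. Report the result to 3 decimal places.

0.372

Posterior ∝ prior × likelihood, so P(k | x) ∝ π_k f_k(x); normalise over all components.
Exponential densities:
  L_I = 0.9·e^(−0.9·1.2) = 0.9·e^(−1.0800) = 0.305636
  L_II = 1.0·e^(−1.0·1.2) = 1.0·e^(−1.2000) = 0.301194
  L_III = 1.7·e^(−1.7·1.2) = 1.7·e^(−2.0400) = 0.221049
Multiply by the mixture weights:
  π_I·L_I = 0.33 × 0.305636 = 0.10086
  π_II·L_II = 0.28 × 0.301194 = 0.0843344
  π_III·L_III = 0.39 × 0.221049 = 0.086209
Evidence: 0.10086 + 0.0843344 + 0.086209 = 0.271403
P(Group I | data) = 0.10086 / 0.271403 ≈ 0.372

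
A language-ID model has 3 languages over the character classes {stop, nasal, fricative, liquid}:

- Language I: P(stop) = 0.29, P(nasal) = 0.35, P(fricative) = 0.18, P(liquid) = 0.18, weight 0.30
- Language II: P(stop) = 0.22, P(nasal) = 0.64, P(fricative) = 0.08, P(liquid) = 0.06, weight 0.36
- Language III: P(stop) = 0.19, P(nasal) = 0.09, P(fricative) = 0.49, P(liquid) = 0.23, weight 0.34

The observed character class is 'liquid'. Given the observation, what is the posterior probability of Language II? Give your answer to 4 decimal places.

0.1404

By Bayes' theorem, P(k | x) = π_k f_k(x) / Σ_j π_j f_j(x).
Categorical probabilities:
  p_I = 0.18
  p_II = 0.06
  p_III = 0.23
Unnormalised posteriors:
  π_I·p_I = 0.30 × 0.18 = 0.054
  π_II·p_II = 0.36 × 0.06 = 0.0216
  π_III·p_III = 0.34 × 0.23 = 0.0782
Normaliser: 0.054 + 0.0216 + 0.0782 = 0.1538
So the posterior for Language II is 0.0216 / 0.1538 ≈ 0.1404.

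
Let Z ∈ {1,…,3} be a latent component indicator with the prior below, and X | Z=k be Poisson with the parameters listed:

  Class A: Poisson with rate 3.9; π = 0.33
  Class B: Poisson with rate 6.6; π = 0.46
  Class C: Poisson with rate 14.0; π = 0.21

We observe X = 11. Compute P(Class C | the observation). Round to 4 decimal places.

Posterior ∝ prior × likelihood, so P(k | x) ∝ π_k f_k(x); normalise over all components.
Poisson probabilities:
  f_A = e^(−3.9)·3.9^11/11! = 0.00160993
  f_B = e^(−6.6)·6.6^11/11! = 0.0352764
  f_C = e^(−14.0)·14.0^11/11! = 0.0843587
Multiply by the mixture weights:
  π_A·f_A = 0.33 × 0.00160993 = 0.000531276
  π_B·f_B = 0.46 × 0.0352764 = 0.0162271
  π_C·f_C = 0.21 × 0.0843587 = 0.0177153
Normaliser: 0.000531276 + 0.0162271 + 0.0177153 = 0.0344737
P(Class C | x) = 0.0177153 / 0.0344737 ≈ 0.5139

0.5139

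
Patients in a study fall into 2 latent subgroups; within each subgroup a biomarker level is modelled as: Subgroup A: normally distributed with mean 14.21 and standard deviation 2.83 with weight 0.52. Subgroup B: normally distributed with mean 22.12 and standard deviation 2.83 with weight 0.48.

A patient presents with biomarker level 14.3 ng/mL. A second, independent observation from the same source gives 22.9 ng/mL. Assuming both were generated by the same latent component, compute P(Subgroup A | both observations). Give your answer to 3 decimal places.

Posterior ∝ prior × likelihood, so P(k | x) ∝ w_k f_k(x); normalise over all components.
Since both observations come from the same component, the likelihood for component k is f_k(x₁)·f_k(x₂).
  L_A = [0.140898] × [0.00126368] = 0.00017805
  L_B = [0.00309802] × [0.135715] = 0.000420447
Prior × likelihood for each component:
  w_A·L_A = 0.52 × 0.00017805 = 9.25859e-05
  w_B·L_B = 0.48 × 0.000420447 = 0.000201815
Normaliser: 9.25859e-05 + 0.000201815 = 0.000294401
Responsibility of Subgroup A: 9.25859e-05 / 0.000294401 ≈ 0.314

0.314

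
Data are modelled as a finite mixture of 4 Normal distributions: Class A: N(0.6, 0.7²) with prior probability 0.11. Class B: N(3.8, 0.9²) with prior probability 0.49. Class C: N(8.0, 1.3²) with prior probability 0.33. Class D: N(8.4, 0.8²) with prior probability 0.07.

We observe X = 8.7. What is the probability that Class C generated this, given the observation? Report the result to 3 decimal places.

The responsibility of component k is P(Z=k) f_k(x) divided by Σ_j P(Z=j) f_j(x).
Evaluate each component's likelihood at the observed value:
  L_A = (1/(0.7·√(2π)))·exp(−(8.7−0.6)²/(2·0.7²)) = 0.569918·exp(-66.94898) = 4.78894e-30
  L_B = (1/(0.9·√(2π)))·exp(−(8.7−3.8)²/(2·0.9²)) = 0.443269·exp(-14.82099) = 1.62179e-07
  L_C = (1/(1.3·√(2π)))·exp(−(8.7−8.0)²/(2·1.3²)) = 0.306879·exp(-0.14497) = 0.265465
  L_D = (1/(0.8·√(2π)))·exp(−(8.7−8.4)²/(2·0.8²)) = 0.498678·exp(-0.07031) = 0.464819
Unnormalised posteriors:
  P(Z=A)·L_A = 0.11 × 4.78894e-30 = 5.26784e-31
  P(Z=B)·L_B = 0.49 × 1.62179e-07 = 7.94677e-08
  P(Z=C)·L_C = 0.33 × 0.265465 = 0.0876034
  P(Z=D)·L_D = 0.07 × 0.464819 = 0.0325373
Sum: 5.26784e-31 + 7.94677e-08 + 0.0876034 + 0.0325373 = 0.120141
P(Class C | data) ≈ 0.729

0.729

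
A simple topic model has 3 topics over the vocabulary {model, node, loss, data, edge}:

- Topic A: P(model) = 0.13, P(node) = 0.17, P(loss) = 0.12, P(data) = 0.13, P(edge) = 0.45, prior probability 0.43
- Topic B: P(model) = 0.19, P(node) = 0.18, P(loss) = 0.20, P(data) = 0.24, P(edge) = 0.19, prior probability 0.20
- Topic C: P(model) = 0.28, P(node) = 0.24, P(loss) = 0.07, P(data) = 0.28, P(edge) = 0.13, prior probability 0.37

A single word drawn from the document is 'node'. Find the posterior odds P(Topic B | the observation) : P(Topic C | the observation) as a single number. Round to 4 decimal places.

Only the two components matter; the odds are (π_i f_i(x)) / (π_j f_j(x)).
Evaluate each component's likelihood at the observed value:
  L_A = P(node | comp) = 0.17
  L_B = P(node | comp) = 0.18
  L_C = P(node | comp) = 0.24
0.036 / 0.0888 ≈ 0.4054

0.4054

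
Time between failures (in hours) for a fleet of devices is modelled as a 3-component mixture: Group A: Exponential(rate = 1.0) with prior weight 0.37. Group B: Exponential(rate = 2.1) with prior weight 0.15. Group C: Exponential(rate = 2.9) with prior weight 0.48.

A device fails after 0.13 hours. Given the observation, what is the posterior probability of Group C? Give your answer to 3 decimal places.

0.628

Apply Bayes' rule: the posterior for each component is proportional to its prior times its likelihood at x.
Evaluate each component's likelihood at the observed value:
  L_A = 0.878095
  L_B = 1.59829
  L_C = 1.98916
Multiply by the mixture weights:
  P(Z=A)·L_A = 0.37 × 0.878095 = 0.324895
  P(Z=B)·L_B = 0.15 × 1.59829 = 0.239744
  P(Z=C)·L_C = 0.48 × 1.98916 = 0.954795
Sum: 0.324895 + 0.239744 + 0.954795 = 1.51943
P(Group C | x) = 0.954795 / 1.51943 ≈ 0.628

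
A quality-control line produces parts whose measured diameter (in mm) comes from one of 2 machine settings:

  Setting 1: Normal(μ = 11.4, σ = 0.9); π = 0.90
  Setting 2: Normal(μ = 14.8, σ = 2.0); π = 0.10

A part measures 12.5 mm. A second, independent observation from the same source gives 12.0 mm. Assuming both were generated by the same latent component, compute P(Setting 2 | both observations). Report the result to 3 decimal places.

0.011

By Bayes' theorem, P(k | x) = w_k f_k(x) / Σ_j w_j f_j(x).
Since both observations come from the same component, the likelihood for component k is f_k(x₁)·f_k(x₂).
  L_1 = [(1/(0.9·√(2π)))·exp(−(12.5−11.4)²/(2·0.9²)) = 0.443269·exp(-0.74691) = 0.210033] × [0.354942] = 0.0745495
  L_2 = [(1/(2.0·√(2π)))·exp(−(12.5−14.8)²/(2·2.0²)) = 0.199471·exp(-0.66125) = 0.102968] × [0.0748637] = 0.00770858
Multiply by the mixture weights:
  w_1·L_1 = 0.90 × 0.0745495 = 0.0670946
  w_2·L_2 = 0.10 × 0.00770858 = 0.000770858
Marginal: 0.0670946 + 0.000770858 = 0.0678654
P(Setting 2 | data) ≈ 0.011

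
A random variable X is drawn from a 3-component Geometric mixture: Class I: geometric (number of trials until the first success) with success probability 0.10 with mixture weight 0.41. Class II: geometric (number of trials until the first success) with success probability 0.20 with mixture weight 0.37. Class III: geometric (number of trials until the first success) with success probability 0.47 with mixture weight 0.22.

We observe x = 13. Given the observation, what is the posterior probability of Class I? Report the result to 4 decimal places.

P(component k | x) = π_k·f_k(x) / marginal(x), where marginal(x) = Σ_j π_j·f_j(x).
Component likelihoods at x = 13:
  L_I = 0.028243
  L_II = 0.0137439
  L_III = 0.000230892
Prior × likelihood for each component:
  π_I·L_I = 0.41 × 0.028243 = 0.0115796
  π_II·L_II = 0.37 × 0.0137439 = 0.00508524
  π_III·L_III = 0.22 × 0.000230892 = 5.07962e-05
Denominator: 0.0115796 + 0.00508524 + 5.07962e-05 = 0.0167156
P(Class I | 13) = 0.0115796 / 0.0167156 ≈ 0.6927

0.6927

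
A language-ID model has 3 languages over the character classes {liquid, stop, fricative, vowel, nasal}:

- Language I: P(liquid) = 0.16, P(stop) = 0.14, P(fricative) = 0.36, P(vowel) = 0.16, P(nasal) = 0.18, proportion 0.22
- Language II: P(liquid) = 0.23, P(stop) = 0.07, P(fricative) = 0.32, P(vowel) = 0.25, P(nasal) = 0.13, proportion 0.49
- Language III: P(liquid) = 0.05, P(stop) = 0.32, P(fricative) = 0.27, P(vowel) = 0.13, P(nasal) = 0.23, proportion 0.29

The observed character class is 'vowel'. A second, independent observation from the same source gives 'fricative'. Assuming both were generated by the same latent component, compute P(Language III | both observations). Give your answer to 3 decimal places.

The responsibility of component k is w_k f_k(x) divided by Σ_j w_j f_j(x).
Since both observations come from the same component, the likelihood for component k is f_k(x₁)·f_k(x₂).
  f_I = [P(vowel | comp) = 0.16] × [0.36] = 0.0576
  f_II = [P(vowel | comp) = 0.25] × [0.32] = 0.08
  f_III = [P(vowel | comp) = 0.13] × [0.27] = 0.0351
Prior × likelihood for each component:
  w_I·f_I = 0.22 × 0.0576 = 0.012672
  w_II·f_II = 0.49 × 0.08 = 0.0392
  w_III·f_III = 0.29 × 0.0351 = 0.010179
Sum: 0.012672 + 0.0392 + 0.010179 = 0.062051
So the posterior for Language III is 0.010179 / 0.062051 ≈ 0.164.

0.164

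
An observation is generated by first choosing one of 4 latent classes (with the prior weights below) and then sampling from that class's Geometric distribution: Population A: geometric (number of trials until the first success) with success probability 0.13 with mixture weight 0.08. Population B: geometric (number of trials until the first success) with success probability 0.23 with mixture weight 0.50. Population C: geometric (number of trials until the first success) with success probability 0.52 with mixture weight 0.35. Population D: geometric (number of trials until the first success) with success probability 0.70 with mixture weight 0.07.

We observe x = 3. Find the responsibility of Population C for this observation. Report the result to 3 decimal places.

Apply Bayes' rule: the posterior for each component is proportional to its prior times its likelihood at x.
Component likelihoods at x = 3:
  p_A = 0.098397
  p_B = 0.136367
  p_C = 0.119808
  p_D = 0.063
Unnormalised posteriors:
  w_A·p_A = 0.08 × 0.098397 = 0.00787176
  w_B·p_B = 0.50 × 0.136367 = 0.0681835
  w_C·p_C = 0.35 × 0.119808 = 0.0419328
  w_D·p_D = 0.07 × 0.063 = 0.00441
Marginal: 0.00787176 + 0.0681835 + 0.0419328 + 0.00441 = 0.122398
P(Population C | 3) ≈ 0.343

0.343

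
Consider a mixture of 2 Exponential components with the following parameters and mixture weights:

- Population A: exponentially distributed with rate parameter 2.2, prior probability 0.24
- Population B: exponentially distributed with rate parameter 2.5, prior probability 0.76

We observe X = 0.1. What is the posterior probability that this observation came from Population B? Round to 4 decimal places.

Posterior ∝ prior × likelihood, so P(k | x) ∝ π_k f_k(x); normalise over all components.
Evaluate each component's likelihood at the observed value:
  L_A = 2.2·e^(−2.2·0.1) = 2.2·e^(−0.2200) = 1.76554
  L_B = 2.5·e^(−2.5·0.1) = 2.5·e^(−0.2500) = 1.947
Prior × likelihood for each component:
  π_A·L_A = 0.24 × 1.76554 = 0.42373
  π_B·L_B = 0.76 × 1.947 = 1.47972
Denominator: 0.42373 + 1.47972 = 1.90345
Responsibility of Population B: 1.47972 / 1.90345 ≈ 0.7774

0.7774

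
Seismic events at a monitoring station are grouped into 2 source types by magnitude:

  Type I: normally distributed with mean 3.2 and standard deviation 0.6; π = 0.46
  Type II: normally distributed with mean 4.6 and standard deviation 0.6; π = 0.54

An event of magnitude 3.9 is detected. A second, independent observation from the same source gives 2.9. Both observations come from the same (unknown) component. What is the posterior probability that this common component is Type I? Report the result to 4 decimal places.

0.9765

The responsibility of component k is P(Z=k) f_k(x) divided by Σ_j P(Z=j) f_j(x).
Since both observations come from the same component, the likelihood for component k is f_k(x₁)·f_k(x₂).
  f_I = [(1/(0.6·√(2π)))·exp(−(3.9−3.2)²/(2·0.6²)) = 0.664904·exp(-0.68056) = 0.336664] × [0.586776] = 0.197546
  f_II = [(1/(0.6·√(2π)))·exp(−(3.9−4.6)²/(2·0.6²)) = 0.664904·exp(-0.68056) = 0.336664] × [0.0120102] = 0.0040434
Weight by the priors:
  P(Z=I)·f_I = 0.46 × 0.197546 = 0.0908714
  P(Z=II)·f_II = 0.54 × 0.0040434 = 0.00218343
Evidence: 0.0908714 + 0.00218343 = 0.0930548
P(Type I | x) = 0.0908714 / 0.0930548 ≈ 0.9765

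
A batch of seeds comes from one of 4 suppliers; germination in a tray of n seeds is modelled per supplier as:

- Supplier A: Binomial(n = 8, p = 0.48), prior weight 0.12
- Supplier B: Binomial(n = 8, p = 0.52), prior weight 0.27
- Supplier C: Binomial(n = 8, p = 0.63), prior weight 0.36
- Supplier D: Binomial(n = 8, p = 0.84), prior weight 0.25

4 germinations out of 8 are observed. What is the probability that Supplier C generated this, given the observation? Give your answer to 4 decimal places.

P(component k | x) = w_k·f_k(x) / marginal(x), where marginal(x) = Σ_j w_j·f_j(x).
Component likelihoods at x = 4 germinations out of 8:
  f_A = C(8,4)·0.48^4·0.52^4 = 70·0.0530842·0.0731162 = 0.271692
  f_B = C(8,4)·0.52^4·0.48^4 = 70·0.0731162·0.0530842 = 0.271692
  f_C = C(8,4)·0.63^4·0.37^4 = 70·0.15753·0.0187416 = 0.206665
  f_D = C(8,4)·0.84^4·0.16^4 = 70·0.497871·0.00065536 = 0.0228399
Unnormalised posteriors:
  w_A·f_A = 0.12 × 0.271692 = 0.032603
  w_B·f_B = 0.27 × 0.271692 = 0.0733568
  w_C·f_C = 0.36 × 0.206665 = 0.0743994
  w_D·f_D = 0.25 × 0.0228399 = 0.00570999
Evidence: 0.032603 + 0.0733568 + 0.0743994 + 0.00570999 = 0.186069
Responsibility of Supplier C: 0.0743994 / 0.186069 ≈ 0.3998

0.3998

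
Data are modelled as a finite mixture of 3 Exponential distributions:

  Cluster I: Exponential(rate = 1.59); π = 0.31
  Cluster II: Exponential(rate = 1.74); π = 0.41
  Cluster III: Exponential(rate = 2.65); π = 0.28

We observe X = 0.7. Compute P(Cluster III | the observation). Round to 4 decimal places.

By Bayes' theorem, P(k | x) = π_k f_k(x) / Σ_j π_j f_j(x).
Evaluate each component's likelihood at the observed value:
  f_I = 1.59·e^(−1.59·0.7) = 1.59·e^(−1.1130) = 0.522429
  f_II = 1.74·e^(−1.74·0.7) = 1.74·e^(−1.2180) = 0.514729
  f_III = 2.65·e^(−2.65·0.7) = 2.65·e^(−1.8550) = 0.4146
Prior × likelihood for each component:
  π_I·f_I = 0.31 × 0.522429 = 0.161953
  π_II·f_II = 0.41 × 0.514729 = 0.211039
  π_III·f_III = 0.28 × 0.4146 = 0.116088
Marginal: 0.161953 + 0.211039 + 0.116088 = 0.48908
P(Cluster III | the observation) = 0.116088 / 0.48908 ≈ 0.2374

0.2374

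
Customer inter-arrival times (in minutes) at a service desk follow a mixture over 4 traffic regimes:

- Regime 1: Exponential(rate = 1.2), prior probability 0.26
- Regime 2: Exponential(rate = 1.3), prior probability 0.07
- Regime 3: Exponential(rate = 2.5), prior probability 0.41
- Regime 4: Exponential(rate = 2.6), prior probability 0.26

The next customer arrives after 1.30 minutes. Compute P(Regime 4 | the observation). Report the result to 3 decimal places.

Apply Bayes' rule: the posterior for each component is proportional to its prior times its likelihood at x.
Exponential densities:
  p_1 = 1.2·e^(−1.2·1.30) = 1.2·e^(−1.5600) = 0.252163
  p_2 = 1.3·e^(−1.3·1.30) = 1.3·e^(−1.6900) = 0.239875
  p_3 = 2.5·e^(−2.5·1.30) = 2.5·e^(−3.2500) = 0.0969355
  p_4 = 2.6·e^(−2.6·1.30) = 2.6·e^(−3.3800) = 0.0885234
Weight by the priors:
  π_1·p_1 = 0.26 × 0.252163 = 0.0655625
  π_2·p_2 = 0.07 × 0.239875 = 0.0167913
  π_3·p_3 = 0.41 × 0.0969355 = 0.0397436
  π_4·p_4 = 0.26 × 0.0885234 = 0.0230161
Normaliser: 0.0655625 + 0.0167913 + 0.0397436 + 0.0230161 = 0.145113
P(Regime 4 | 1.30 minutes) ≈ 0.159

0.159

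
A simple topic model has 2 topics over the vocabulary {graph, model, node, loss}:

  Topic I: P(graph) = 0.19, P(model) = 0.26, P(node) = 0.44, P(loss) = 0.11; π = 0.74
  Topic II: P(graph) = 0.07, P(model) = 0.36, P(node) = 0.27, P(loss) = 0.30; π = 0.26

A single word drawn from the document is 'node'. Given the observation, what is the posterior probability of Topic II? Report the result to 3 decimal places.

0.177

Apply Bayes' rule: the posterior for each component is proportional to its prior times its likelihood at x.
Categorical probabilities:
  p_I = 0.44
  p_II = 0.27
Prior × likelihood for each component:
  π_I·p_I = 0.74 × 0.44 = 0.3256
  π_II·p_II = 0.26 × 0.27 = 0.0702
Normaliser: 0.3256 + 0.0702 = 0.3958
So the posterior for Topic II is 0.0702 / 0.3958 ≈ 0.177.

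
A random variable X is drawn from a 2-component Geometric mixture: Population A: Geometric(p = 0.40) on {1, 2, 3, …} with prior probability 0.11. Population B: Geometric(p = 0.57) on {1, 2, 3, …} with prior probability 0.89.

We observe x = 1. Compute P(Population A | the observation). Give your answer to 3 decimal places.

0.080

Apply Bayes' rule: the posterior for each component is proportional to its prior times its likelihood at x.
Evaluate each component's likelihood at the observed value:
  f_A = 0.40·(1−0.40)^0 = 0.40·1 = 0.4
  f_B = 0.57·(1−0.57)^0 = 0.57·1 = 0.57
Prior × likelihood for each component:
  w_A·f_A = 0.11 × 0.4 = 0.044
  w_B·f_B = 0.89 × 0.57 = 0.5073
Evidence: 0.044 + 0.5073 = 0.5513
So the posterior for Population A is 0.044 / 0.5513 ≈ 0.080.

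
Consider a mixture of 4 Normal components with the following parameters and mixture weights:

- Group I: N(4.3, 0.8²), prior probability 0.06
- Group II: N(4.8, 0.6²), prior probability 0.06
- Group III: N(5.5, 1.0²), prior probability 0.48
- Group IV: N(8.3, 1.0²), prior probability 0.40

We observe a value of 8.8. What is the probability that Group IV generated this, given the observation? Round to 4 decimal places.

Posterior ∝ prior × likelihood, so P(k | x) ∝ π_k f_k(x); normalise over all components.
Component likelihoods at x = 8.8:
  f_I = (1/(0.8·√(2π)))·exp(−(8.8−4.3)²/(2·0.8²)) = 0.498678·exp(-15.82031) = 6.71654e-08
  f_II = (1/(0.6·√(2π)))·exp(−(8.8−4.8)²/(2·0.6²)) = 0.664904·exp(-22.22222) = 1.48515e-10
  f_III = (1/(1.0·√(2π)))·exp(−(8.8−5.5)²/(2·1.0²)) = 0.398942·exp(-5.44500) = 0.00172257
  f_IV = (1/(1.0·√(2π)))·exp(−(8.8−8.3)²/(2·1.0²)) = 0.398942·exp(-0.12500) = 0.352065
Weight by the priors:
  π_I·f_I = 0.06 × 6.71654e-08 = 4.02992e-09
  π_II·f_II = 0.06 × 1.48515e-10 = 8.9109e-12
  π_III·f_III = 0.48 × 0.00172257 = 0.000826833
  π_IV·f_IV = 0.40 × 0.352065 = 0.140826
Normaliser: 4.02992e-09 + 8.9109e-12 + 0.000826833 + 0.140826 = 0.141653
P(Group IV | data) = 0.140826 / 0.141653 ≈ 0.9942

0.9942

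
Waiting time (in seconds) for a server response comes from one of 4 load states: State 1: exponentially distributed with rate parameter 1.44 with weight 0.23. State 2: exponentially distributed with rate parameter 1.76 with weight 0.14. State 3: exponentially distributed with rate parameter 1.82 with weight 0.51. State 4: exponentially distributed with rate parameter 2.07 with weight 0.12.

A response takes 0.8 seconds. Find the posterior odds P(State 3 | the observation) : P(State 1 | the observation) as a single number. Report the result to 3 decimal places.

Only the two components matter; the odds are (P(Z=i) f_i(x)) / (P(Z=j) f_j(x)).
Exponential densities:
  f_1 = 0.455046
  f_2 = 0.430552
  f_3 = 0.424364
  f_4 = 0.395165
Odds = (0.51/0.23) × (0.424364/0.455046) = 2.21739 × 0.932574 ≈ 2.068

2.068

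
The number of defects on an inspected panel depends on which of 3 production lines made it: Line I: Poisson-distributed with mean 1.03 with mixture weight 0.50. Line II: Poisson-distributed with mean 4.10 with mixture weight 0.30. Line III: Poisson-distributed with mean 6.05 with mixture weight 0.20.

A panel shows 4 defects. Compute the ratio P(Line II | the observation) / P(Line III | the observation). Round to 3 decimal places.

2.224

Only the two components matter; the odds are (P(Z=i) f_i(x)) / (P(Z=j) f_j(x)).
Component likelihoods at x = 4 defects:
  L_I = e^(−1.03)·1.03^4/4! = 0.0167423
  L_II = e^(−4.10)·4.10^4/4! = 0.195127
  L_III = e^(−6.05)·6.05^4/4! = 0.131622
0.058538 / 0.0263244 ≈ 2.224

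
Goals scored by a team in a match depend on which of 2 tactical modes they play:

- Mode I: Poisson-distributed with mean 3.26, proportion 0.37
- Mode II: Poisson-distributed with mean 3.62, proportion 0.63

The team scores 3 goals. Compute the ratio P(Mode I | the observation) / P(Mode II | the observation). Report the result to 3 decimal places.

The posterior odds equal the prior odds times the likelihood ratio: (π_i/π_j)·(f_i(x)/f_j(x)).
Evaluate each component's likelihood at the observed value:
  f_I = 0.221667
  f_II = 0.211752
Odds = (0.37/0.63) × (0.221667/0.211752) = 0.587302 × 1.04682 ≈ 0.615

0.615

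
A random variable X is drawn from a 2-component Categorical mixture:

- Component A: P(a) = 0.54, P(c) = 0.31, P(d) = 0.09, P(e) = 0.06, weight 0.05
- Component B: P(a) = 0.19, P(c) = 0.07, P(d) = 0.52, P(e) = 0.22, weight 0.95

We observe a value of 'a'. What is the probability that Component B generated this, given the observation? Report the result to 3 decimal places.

Posterior ∝ prior × likelihood, so P(k | x) ∝ π_k f_k(x); normalise over all components.
Component likelihoods at x = 'a':
  L_A = P(a | comp) = 0.54
  L_B = P(a | comp) = 0.19
Prior × likelihood for each component:
  π_A·L_A = 0.05 × 0.54 = 0.027
  π_B·L_B = 0.95 × 0.19 = 0.1805
Marginal: 0.027 + 0.1805 = 0.2075
P(Component B | x) = 0.1805 / 0.2075 ≈ 0.870

0.870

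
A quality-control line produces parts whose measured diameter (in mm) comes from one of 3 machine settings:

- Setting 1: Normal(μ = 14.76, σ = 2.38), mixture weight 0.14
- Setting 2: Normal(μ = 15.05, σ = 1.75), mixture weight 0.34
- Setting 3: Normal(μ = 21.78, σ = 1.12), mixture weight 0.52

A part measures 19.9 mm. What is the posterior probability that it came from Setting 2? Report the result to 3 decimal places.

P(component k | x) = π_k·f_k(x) / marginal(x), where marginal(x) = Σ_j π_j·f_j(x).
Evaluate each component's likelihood at the observed value:
  L_1 = 0.0162752
  L_2 = 0.00489783
  L_3 = 0.0870678
Multiply by the mixture weights:
  π_1·L_1 = 0.14 × 0.0162752 = 0.00227853
  π_2·L_2 = 0.34 × 0.00489783 = 0.00166526
  π_3·L_3 = 0.52 × 0.0870678 = 0.0452753
Marginal: 0.00227853 + 0.00166526 + 0.0452753 = 0.049219
P(Setting 2 | 19.9 mm) = 0.00166526 / 0.049219 ≈ 0.034

0.034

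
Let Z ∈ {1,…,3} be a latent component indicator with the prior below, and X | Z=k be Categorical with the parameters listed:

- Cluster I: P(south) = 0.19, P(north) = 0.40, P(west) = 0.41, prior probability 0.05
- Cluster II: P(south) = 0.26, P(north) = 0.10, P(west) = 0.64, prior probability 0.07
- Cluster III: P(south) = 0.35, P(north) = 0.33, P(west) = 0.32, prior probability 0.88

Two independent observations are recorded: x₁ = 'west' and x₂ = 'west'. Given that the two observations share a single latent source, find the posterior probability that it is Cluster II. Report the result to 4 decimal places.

The responsibility of component k is π_k f_k(x) divided by Σ_j π_j f_j(x).
Since both observations come from the same component, the likelihood for component k is f_k(x₁)·f_k(x₂).
  p_I = [0.41] × [0.41] = 0.1681
  p_II = [0.64] × [0.64] = 0.4096
  p_III = [0.32] × [0.32] = 0.1024
Prior × likelihood for each component:
  π_I·p_I = 0.05 × 0.1681 = 0.008405
  π_II·p_II = 0.07 × 0.4096 = 0.028672
  π_III·p_III = 0.88 × 0.1024 = 0.090112
Marginal: 0.008405 + 0.028672 + 0.090112 = 0.127189
P(Cluster II | x₁,x₂) ≈ 0.2254

0.2254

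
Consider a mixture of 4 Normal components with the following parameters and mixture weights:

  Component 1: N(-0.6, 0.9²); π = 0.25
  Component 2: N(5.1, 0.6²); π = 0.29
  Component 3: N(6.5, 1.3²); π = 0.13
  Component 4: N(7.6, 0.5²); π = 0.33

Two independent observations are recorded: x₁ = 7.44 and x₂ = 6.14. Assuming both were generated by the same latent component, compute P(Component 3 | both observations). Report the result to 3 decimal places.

Apply Bayes' rule: the posterior for each component is proportional to its prior times its likelihood at x.
Since both observations come from the same component, the likelihood for component k is f_k(x₁)·f_k(x₂).
  L_1 = [(1/(0.9·√(2π)))·exp(−(7.44−-0.6)²/(2·0.9²)) = 0.443269·exp(-39.90222) = 2.0766e-18] × [2.93968e-13] = 6.10453e-31
  L_2 = [(1/(0.6·√(2π)))·exp(−(7.44−5.1)²/(2·0.6²)) = 0.664904·exp(-7.60500) = 0.000331092] × [0.148031] = 4.90119e-05
  L_3 = [(1/(1.3·√(2π)))·exp(−(7.44−6.5)²/(2·1.3²)) = 0.306879·exp(-0.26142) = 0.236284] × [0.295335] = 0.0697827
  L_4 = [(1/(0.5·√(2π)))·exp(−(7.44−7.6)²/(2·0.5²)) = 0.797885·exp(-0.05120) = 0.758061] × [0.011232] = 0.00851452
Prior × likelihood for each component:
  π_1·L_1 = 0.25 × 6.10453e-31 = 1.52613e-31
  π_2·L_2 = 0.29 × 4.90119e-05 = 1.42134e-05
  π_3·L_3 = 0.13 × 0.0697827 = 0.00907175
  π_4·L_4 = 0.33 × 0.00851452 = 0.00280979
Normaliser: 1.52613e-31 + 1.42134e-05 + 0.00907175 + 0.00280979 = 0.0118958
P(Component 3 | x) = 0.00907175 / 0.0118958 ≈ 0.763

0.763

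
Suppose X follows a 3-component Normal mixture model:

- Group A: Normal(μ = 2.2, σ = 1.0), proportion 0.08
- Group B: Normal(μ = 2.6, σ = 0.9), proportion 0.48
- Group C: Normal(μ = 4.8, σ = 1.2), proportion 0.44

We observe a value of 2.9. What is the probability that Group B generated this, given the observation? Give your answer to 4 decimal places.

0.7510

Apply Bayes' rule: the posterior for each component is proportional to its prior times its likelihood at x.
Normal densities:
  p_A = (1/(1.0·√(2π)))·exp(−(2.9−2.2)²/(2·1.0²)) = 0.398942·exp(-0.24500) = 0.312254
  p_B = (1/(0.9·√(2π)))·exp(−(2.9−2.6)²/(2·0.9²)) = 0.443269·exp(-0.05556) = 0.419315
  p_C = (1/(1.2·√(2π)))·exp(−(2.9−4.8)²/(2·1.2²)) = 0.332452·exp(-1.25347) = 0.0949189
Weight by the priors:
  π_A·p_A = 0.08 × 0.312254 = 0.0249803
  π_B·p_B = 0.48 × 0.419315 = 0.201271
  π_C·p_C = 0.44 × 0.0949189 = 0.0417643
Evidence: 0.0249803 + 0.201271 + 0.0417643 = 0.268016
Responsibility of Group B: 0.201271 / 0.268016 ≈ 0.7510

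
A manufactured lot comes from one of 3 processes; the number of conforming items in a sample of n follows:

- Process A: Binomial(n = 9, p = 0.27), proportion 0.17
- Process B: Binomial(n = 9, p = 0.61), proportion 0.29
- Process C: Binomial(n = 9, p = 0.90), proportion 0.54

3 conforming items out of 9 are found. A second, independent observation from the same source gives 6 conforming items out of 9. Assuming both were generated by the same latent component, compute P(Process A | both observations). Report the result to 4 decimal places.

P(component k | x) = P(Z=k)·f_k(x) / marginal(x), where marginal(x) = Σ_j P(Z=j)·f_j(x).
Since both observations come from the same component, the likelihood for component k is f_k(x₁)·f_k(x₂).
  L_A = [C(9,3)·0.27^3·0.73^6 = 84·0.019683·0.151334 = 0.250212] × [0.0126599] = 0.00316766
  L_B = [C(9,3)·0.61^3·0.39^6 = 84·0.226981·0.00351874 = 0.0670898] × [0.256716] = 0.017223
  L_C = [C(9,3)·0.90^3·0.10^6 = 84·0.729·1e-06 = 6.1236e-05] × [0.044641] = 2.73364e-06
Multiply by the mixture weights:
  P(Z=A)·L_A = 0.17 × 0.00316766 = 0.000538502
  P(Z=B)·L_B = 0.29 × 0.017223 = 0.00499467
  P(Z=C)·L_C = 0.54 × 2.73364e-06 = 1.47617e-06
Normaliser: 0.000538502 + 0.00499467 + 1.47617e-06 = 0.00553465
P(Process A | x₁,x₂) ≈ 0.0973

0.0973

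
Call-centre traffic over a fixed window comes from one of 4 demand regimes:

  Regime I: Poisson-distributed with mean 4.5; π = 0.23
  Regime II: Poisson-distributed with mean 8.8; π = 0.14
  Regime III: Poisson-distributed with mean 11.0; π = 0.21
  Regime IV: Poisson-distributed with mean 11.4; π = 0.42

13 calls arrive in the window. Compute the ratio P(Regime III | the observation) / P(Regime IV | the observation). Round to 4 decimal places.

0.4688

Posterior odds = (π_i f_i(x)) / (π_j f_j(x)); the normalising sum cancels.
Evaluate each component's likelihood at the observed value:
  f_I = 0.00055355
  f_II = 0.0459413
  f_III = 0.0925945
  f_IV = 0.0987474
Posterior odds = (π_III·f_III) / (π_IV·f_IV) = (0.21·0.0925945) / (0.42·0.0987474) = 0.0194448 / 0.0414739 ≈ 0.4688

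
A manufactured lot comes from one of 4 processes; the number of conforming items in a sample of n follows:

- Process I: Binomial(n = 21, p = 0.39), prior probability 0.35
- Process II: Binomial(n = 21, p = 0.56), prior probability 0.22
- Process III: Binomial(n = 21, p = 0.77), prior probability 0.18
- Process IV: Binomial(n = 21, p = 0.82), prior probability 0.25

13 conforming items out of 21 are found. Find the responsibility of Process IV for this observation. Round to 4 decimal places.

0.0788

Posterior ∝ prior × likelihood, so P(k | x) ∝ π_k f_k(x); normalise over all components.
Component likelihoods at x = 13 conforming items out of 21:
  p_I = 0.0188374
  p_II = 0.152268
  p_III = 0.0533022
  p_IV = 0.0169943
Multiply by the mixture weights:
  π_I·p_I = 0.35 × 0.0188374 = 0.0065931
  π_II·p_II = 0.22 × 0.152268 = 0.033499
  π_III·p_III = 0.18 × 0.0533022 = 0.0095944
  π_IV·p_IV = 0.25 × 0.0169943 = 0.00424857
Sum: 0.0065931 + 0.033499 + 0.0095944 + 0.00424857 = 0.053935
P(Process IV | data) ≈ 0.0788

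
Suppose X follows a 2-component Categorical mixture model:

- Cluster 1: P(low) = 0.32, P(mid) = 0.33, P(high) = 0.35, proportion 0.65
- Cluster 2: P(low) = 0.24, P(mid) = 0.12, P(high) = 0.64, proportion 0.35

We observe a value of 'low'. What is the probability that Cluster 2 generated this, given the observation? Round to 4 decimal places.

0.2877

By Bayes' theorem, P(k | x) = w_k f_k(x) / Σ_j w_j f_j(x).
Categorical probabilities:
  f_1 = 0.32
  f_2 = 0.24
Multiply by the mixture weights:
  w_1·f_1 = 0.65 × 0.32 = 0.208
  w_2·f_2 = 0.35 × 0.24 = 0.084
Normaliser: 0.208 + 0.084 = 0.292
So the posterior for Cluster 2 is 0.084 / 0.292 ≈ 0.2877.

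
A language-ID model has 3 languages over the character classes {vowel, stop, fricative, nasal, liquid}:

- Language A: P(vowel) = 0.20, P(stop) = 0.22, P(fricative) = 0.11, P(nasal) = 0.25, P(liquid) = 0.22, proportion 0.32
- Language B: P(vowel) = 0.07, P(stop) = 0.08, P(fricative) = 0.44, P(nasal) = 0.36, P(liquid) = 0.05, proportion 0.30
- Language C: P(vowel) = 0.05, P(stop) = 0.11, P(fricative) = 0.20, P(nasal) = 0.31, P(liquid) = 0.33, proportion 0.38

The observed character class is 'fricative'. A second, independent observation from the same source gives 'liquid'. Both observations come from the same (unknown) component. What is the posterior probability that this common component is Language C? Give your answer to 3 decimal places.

0.636

The responsibility of component k is π_k f_k(x) divided by Σ_j π_j f_j(x).
Since both observations come from the same component, the likelihood for component k is f_k(x₁)·f_k(x₂).
  L_A = [P(fricative | comp) = 0.11] × [0.22] = 0.0242
  L_B = [P(fricative | comp) = 0.44] × [0.05] = 0.022
  L_C = [P(fricative | comp) = 0.20] × [0.33] = 0.066
Weight by the priors:
  π_A·L_A = 0.32 × 0.0242 = 0.007744
  π_B·L_B = 0.30 × 0.022 = 0.0066
  π_C·L_C = 0.38 × 0.066 = 0.02508
Marginal: 0.007744 + 0.0066 + 0.02508 = 0.039424
P(Language C | x₁, x₂) = 0.02508 / 0.039424 ≈ 0.636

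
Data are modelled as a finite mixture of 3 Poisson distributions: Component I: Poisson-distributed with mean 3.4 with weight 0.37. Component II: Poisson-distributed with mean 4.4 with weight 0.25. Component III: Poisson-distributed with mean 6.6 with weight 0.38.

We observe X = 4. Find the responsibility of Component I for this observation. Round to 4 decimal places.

0.4364

P(component k | x) = P(Z=k)·f_k(x) / marginal(x), where marginal(x) = Σ_j P(Z=j)·f_j(x).
Evaluate each component's likelihood at the observed value:
  f_I = 0.185825
  f_II = 0.191736
  f_III = 0.107553
Prior × likelihood for each component:
  P(Z=I)·f_I = 0.37 × 0.185825 = 0.0687551
  P(Z=II)·f_II = 0.25 × 0.191736 = 0.047934
  P(Z=III)·f_III = 0.38 × 0.107553 = 0.04087
Marginal: 0.0687551 + 0.047934 + 0.04087 = 0.157559
Responsibility of Component I: 0.0687551 / 0.157559 ≈ 0.4364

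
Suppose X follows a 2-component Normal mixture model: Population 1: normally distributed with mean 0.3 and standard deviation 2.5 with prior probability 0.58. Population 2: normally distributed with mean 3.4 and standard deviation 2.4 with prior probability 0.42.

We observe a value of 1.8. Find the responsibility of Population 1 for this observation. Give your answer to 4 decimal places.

Apply Bayes' rule: the posterior for each component is proportional to its prior times its likelihood at x.
Normal densities:
  p_1 = (1/(2.5·√(2π)))·exp(−(1.8−0.3)²/(2·2.5²)) = 0.159577·exp(-0.18000) = 0.13329
  p_2 = (1/(2.4·√(2π)))·exp(−(1.8−3.4)²/(2·2.4²)) = 0.166226·exp(-0.22222) = 0.133103
Prior × likelihood for each component:
  π_1·p_1 = 0.58 × 0.13329 = 0.0773081
  π_2·p_2 = 0.42 × 0.133103 = 0.0559034
Normaliser: 0.0773081 + 0.0559034 = 0.133212
P(Population 1 | data) ≈ 0.5803

0.5803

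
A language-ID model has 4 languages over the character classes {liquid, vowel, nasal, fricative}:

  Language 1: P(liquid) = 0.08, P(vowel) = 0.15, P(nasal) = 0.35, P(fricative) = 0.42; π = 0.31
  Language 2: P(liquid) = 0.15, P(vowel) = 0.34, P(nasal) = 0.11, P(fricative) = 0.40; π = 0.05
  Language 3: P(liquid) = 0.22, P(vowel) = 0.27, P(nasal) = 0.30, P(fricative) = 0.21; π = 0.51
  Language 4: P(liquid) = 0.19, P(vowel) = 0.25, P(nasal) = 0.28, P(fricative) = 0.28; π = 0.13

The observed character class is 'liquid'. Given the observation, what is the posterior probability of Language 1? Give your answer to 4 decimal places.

Posterior ∝ prior × likelihood, so P(k | x) ∝ π_k f_k(x); normalise over all components.
Component likelihoods at x = 'liquid':
  L_1 = 0.08
  L_2 = 0.15
  L_3 = 0.22
  L_4 = 0.19
Multiply by the mixture weights:
  π_1·L_1 = 0.31 × 0.08 = 0.0248
  π_2·L_2 = 0.05 × 0.15 = 0.0075
  π_3·L_3 = 0.51 × 0.22 = 0.1122
  π_4·L_4 = 0.13 × 0.19 = 0.0247
Denominator: 0.0248 + 0.0075 + 0.1122 + 0.0247 = 0.1692
So the posterior for Language 1 is 0.0248 / 0.1692 ≈ 0.1466.

0.1466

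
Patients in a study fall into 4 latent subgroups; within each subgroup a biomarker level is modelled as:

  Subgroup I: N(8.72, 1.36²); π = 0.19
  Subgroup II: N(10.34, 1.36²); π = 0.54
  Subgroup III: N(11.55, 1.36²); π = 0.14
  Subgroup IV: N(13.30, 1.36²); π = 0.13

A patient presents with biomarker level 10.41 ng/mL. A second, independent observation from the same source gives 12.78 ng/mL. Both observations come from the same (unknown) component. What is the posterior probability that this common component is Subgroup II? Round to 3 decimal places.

0.577

Posterior ∝ prior × likelihood, so P(k | x) ∝ P(Z=k) f_k(x); normalise over all components.
Since both observations come from the same component, the likelihood for component k is f_k(x₁)·f_k(x₂).
  f_I = [(1/(1.36·√(2π)))·exp(−(10.41−8.72)²/(2·1.36²)) = 0.293340·exp(-0.77209) = 0.135537] × [0.00340533] = 0.000461549
  f_II = [(1/(1.36·√(2π)))·exp(−(10.41−10.34)²/(2·1.36²)) = 0.293340·exp(-0.00132) = 0.292952] × [0.0586685] = 0.017187
  f_III = [(1/(1.36·√(2π)))·exp(−(10.41−11.55)²/(2·1.36²)) = 0.293340·exp(-0.35132) = 0.206441] × [0.194874] = 0.0402299
  f_IV = [(1/(1.36·√(2π)))·exp(−(10.41−13.30)²/(2·1.36²)) = 0.293340·exp(-2.25781) = 0.0306772] × [0.272663] = 0.00836452
Weight by the priors:
  P(Z=I)·f_I = 0.19 × 0.000461549 = 8.76943e-05
  P(Z=II)·f_II = 0.54 × 0.017187 = 0.009281
  P(Z=III)·f_III = 0.14 × 0.0402299 = 0.00563218
  P(Z=IV)·f_IV = 0.13 × 0.00836452 = 0.00108739
Sum: 8.76943e-05 + 0.009281 + 0.00563218 + 0.00108739 = 0.0160883
P(Subgroup II | x₁,x₂) ≈ 0.577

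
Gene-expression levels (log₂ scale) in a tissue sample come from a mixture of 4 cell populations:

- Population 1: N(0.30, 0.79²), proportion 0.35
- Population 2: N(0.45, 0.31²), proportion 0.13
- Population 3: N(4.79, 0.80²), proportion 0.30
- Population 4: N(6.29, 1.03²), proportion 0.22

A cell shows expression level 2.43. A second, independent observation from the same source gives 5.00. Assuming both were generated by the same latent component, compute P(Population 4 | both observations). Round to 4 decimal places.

The responsibility of component k is w_k f_k(x) divided by Σ_j w_j f_j(x).
Since both observations come from the same component, the likelihood for component k is f_k(x₁)·f_k(x₂).
  f_1 = [(1/(0.79·√(2π)))·exp(−(2.43−0.30)²/(2·0.79²)) = 0.504990·exp(-3.63475) = 0.0133269] × [1.04079e-08] = 1.38705e-10
  f_2 = [(1/(0.31·√(2π)))·exp(−(2.43−0.45)²/(2·0.31²)) = 1.286911·exp(-20.39750) = 1.78248e-09] × [2.13918e-47] = 3.81306e-56
  f_3 = [(1/(0.80·√(2π)))·exp(−(2.43−4.79)²/(2·0.80²)) = 0.498678·exp(-4.35125) = 0.0064283] × [0.481789] = 0.00309709
  f_4 = [(1/(1.03·√(2π)))·exp(−(2.43−6.29)²/(2·1.03²)) = 0.387323·exp(-7.02215) = 0.000345455] × [0.176791] = 6.10735e-05
Multiply by the mixture weights:
  w_1·f_1 = 0.35 × 1.38705e-10 = 4.85468e-11
  w_2·f_2 = 0.13 × 3.81306e-56 = 4.95698e-57
  w_3·f_3 = 0.30 × 0.00309709 = 0.000929126
  w_4·f_4 = 0.22 × 6.10735e-05 = 1.34362e-05
Normaliser: 4.85468e-11 + 4.95698e-57 + 0.000929126 + 1.34362e-05 = 0.000942563
Responsibility of Population 4: 1.34362e-05 / 0.000942563 ≈ 0.0143

0.0143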